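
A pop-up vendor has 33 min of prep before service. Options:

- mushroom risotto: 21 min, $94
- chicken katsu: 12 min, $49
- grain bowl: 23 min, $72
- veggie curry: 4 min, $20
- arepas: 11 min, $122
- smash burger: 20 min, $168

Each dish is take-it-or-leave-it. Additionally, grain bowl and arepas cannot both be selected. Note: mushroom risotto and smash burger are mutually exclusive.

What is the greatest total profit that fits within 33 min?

Best packing: arepas + smash burger — 31 min, 290 total.
Every other selection either busts 33 min or breaks a pairing rule or fails to beat 290.

290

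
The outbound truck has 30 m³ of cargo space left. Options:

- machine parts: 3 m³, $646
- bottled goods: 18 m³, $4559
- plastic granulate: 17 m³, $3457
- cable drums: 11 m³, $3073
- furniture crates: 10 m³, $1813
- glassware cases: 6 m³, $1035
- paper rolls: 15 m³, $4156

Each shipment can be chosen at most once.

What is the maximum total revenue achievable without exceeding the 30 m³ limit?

7875

The ratio ordering already packs tightly: machine parts + cable drums + paper rolls, 29 m³, 7875.
Every other selection either busts 30 m³ or fails to beat 7875.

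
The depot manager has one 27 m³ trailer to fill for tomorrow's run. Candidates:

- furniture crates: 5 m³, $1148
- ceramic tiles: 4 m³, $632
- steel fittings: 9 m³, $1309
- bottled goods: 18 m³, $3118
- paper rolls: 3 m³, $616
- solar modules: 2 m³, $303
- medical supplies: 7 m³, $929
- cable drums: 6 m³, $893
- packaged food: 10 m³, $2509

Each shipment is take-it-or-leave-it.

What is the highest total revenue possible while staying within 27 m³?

5582

Greedy by ratio would take furniture crates + ceramic tiles + paper rolls + solar modules + packaged food: 24 m³ used, total 5208.
Replace ceramic tiles and solar modules with steel fittings: the trade gains 374 net, giving 5582 at 27 m³.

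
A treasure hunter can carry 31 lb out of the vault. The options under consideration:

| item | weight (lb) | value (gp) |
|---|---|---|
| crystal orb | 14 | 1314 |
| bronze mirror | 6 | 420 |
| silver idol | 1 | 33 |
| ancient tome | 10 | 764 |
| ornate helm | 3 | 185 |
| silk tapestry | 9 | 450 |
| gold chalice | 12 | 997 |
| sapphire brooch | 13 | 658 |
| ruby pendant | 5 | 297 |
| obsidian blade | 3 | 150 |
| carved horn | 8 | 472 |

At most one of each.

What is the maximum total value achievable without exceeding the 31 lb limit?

2608

Filling by ratio: crystal orb + silver idol + ornate helm + gold chalice for 2529, with 1 lb left unused.
Replace silver idol and ornate helm with ruby pendant: the trade gains 79 net, giving 2608 at 31 lb.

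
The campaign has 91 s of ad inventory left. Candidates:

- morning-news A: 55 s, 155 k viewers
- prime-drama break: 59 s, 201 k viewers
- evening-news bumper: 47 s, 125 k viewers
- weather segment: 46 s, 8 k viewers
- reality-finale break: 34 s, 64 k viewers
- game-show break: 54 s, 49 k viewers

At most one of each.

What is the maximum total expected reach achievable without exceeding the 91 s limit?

The ratio heuristic lands on prime-drama break (201) but leaves 32 s idle.
Dropping prime-drama break frees 59 s; slotting in morning-news A + reality-finale break (89 s) lifts the total to 219 at 89 s.
An exhaustive check of the 64 subsets confirms 219.

219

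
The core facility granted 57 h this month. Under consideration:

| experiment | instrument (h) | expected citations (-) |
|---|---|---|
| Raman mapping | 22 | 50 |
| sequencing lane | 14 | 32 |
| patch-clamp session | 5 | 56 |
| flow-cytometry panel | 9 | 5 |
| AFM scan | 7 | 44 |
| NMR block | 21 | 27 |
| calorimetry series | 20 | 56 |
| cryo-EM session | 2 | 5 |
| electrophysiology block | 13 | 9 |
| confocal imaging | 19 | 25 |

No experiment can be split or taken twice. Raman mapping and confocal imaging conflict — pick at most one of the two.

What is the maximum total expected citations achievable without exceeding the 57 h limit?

211

By expected citations per h: patch-clamp session 11.20, AFM scan 6.29, calorimetry series 2.80 lead.
Greedy by ratio would take sequencing lane + patch-clamp session + flow-cytometry panel + AFM scan + calorimetry series + cryo-EM session: 57 h used, total 198.
Dropping sequencing lane and flow-cytometry panel frees 23 h; slotting in Raman mapping (22 h) lifts the total to 211 at 56 h.
Next best is Raman mapping + patch-clamp session + AFM scan + calorimetry series at 206 (54 h) — short by 5.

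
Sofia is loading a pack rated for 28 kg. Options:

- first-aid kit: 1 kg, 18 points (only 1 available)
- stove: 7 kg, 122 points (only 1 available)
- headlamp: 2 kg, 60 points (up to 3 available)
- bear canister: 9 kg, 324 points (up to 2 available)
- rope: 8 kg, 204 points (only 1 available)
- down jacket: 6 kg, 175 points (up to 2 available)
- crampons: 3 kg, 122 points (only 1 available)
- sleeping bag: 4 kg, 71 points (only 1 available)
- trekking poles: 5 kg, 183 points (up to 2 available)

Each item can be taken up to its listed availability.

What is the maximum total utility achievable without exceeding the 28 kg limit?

By utility per kg: crampons 40.67, trekking poles 36.60, bear canister 36.00, headlamp 30.00 lead.
A density-first pass picks 3×headlamp + bear canister + crampons + 2×trekking poles — 992 at 28 kg.
The 9 kg tied up in 3×headlamp and crampons is better spent on bear canister — total rises to 1014 (28 kg).
That's the maximum — no swap from here does better than 1014.

1014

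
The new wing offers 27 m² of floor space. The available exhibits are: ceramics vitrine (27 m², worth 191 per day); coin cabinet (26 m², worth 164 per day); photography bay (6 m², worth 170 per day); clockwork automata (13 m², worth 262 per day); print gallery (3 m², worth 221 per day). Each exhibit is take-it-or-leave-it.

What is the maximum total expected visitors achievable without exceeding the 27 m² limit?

653

Best packing: photography bay + clockwork automata + print gallery — 22 m², 653 total.
The spare 5 m² is too small for any remaining exhibit, and no exchange beats 653.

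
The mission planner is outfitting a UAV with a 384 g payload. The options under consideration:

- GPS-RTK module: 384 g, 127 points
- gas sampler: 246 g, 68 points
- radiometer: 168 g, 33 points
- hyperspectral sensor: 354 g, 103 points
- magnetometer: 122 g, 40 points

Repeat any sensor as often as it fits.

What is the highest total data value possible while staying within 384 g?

GPS-RTK module uses 384 of the 384 g and totals 127.
Every other selection either busts 384 g or fails to beat 127.

127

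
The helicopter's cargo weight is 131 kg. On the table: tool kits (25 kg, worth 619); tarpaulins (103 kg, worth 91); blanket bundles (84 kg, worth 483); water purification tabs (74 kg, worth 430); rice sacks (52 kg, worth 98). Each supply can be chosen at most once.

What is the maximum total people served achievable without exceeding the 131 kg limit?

Ranking by ratio (people served/kg): tool kits 24.76, water purification tabs 5.81, blanket bundles 5.75, rice sacks 1.88.
Taking the top-ratio supplies first gives tool kits + water purification tabs for 1049 (99 kg).
Replace water purification tabs with blanket bundles: the trade gains 53 net, giving 1102 at 109 kg.
Runner-up tool kits + water purification tabs tops out at 1049.

1102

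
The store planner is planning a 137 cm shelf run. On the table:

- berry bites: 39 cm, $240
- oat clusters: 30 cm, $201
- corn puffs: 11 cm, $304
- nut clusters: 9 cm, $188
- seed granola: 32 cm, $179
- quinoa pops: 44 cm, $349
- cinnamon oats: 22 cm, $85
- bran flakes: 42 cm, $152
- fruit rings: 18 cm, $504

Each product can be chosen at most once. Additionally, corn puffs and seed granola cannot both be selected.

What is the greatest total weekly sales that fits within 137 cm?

1631

The ratio ordering already packs tightly: oat clusters + corn puffs + nut clusters + quinoa pops + cinnamon oats + fruit rings, 134 cm, 1631.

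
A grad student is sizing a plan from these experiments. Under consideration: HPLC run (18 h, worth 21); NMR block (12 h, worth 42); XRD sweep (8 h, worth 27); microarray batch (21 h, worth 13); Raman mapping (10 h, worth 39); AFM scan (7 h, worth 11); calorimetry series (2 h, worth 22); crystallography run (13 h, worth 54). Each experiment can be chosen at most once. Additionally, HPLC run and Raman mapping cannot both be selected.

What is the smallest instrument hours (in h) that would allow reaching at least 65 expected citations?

15

Need the lightest bundle worth ≥ 65.
calorimetry series + crystallography run: 76 expected citations at 15 h.
Below 15 h the best achievable stays under 65.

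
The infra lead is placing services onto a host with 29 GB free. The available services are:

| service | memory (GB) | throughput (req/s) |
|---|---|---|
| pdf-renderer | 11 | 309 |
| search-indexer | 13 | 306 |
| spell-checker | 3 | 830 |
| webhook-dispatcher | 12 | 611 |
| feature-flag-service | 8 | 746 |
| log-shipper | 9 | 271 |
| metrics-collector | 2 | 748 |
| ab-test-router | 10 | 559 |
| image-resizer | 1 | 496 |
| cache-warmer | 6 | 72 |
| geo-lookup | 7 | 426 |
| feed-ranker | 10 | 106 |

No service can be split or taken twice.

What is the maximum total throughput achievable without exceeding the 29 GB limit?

By throughput per GB: image-resizer 496.00, metrics-collector 374.00, spell-checker 276.67 lead.
A density-first pass picks spell-checker + feature-flag-service + metrics-collector + image-resizer + cache-warmer + geo-lookup — 3318 at 27 GB.
The 13 GB tied up in cache-warmer and geo-lookup is better spent on webhook-dispatcher — total rises to 3431 (26 GB).
The spare 3 GB is too small for any remaining service, and no exchange beats 3431.

3431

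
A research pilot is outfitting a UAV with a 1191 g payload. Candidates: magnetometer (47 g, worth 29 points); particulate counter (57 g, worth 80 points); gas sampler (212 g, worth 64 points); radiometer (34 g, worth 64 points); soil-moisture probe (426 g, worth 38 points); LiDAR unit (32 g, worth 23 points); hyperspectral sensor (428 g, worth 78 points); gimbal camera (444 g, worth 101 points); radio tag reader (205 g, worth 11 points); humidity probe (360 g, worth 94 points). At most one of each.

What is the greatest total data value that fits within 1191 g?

Best packing: magnetometer + particulate counter + gas sampler + radiometer + LiDAR unit + gimbal camera + humidity probe — 1186 g, 455 total.
Runner-up magnetometer + particulate counter + gas sampler + radiometer + LiDAR unit + hyperspectral sensor + humidity probe tops out at 432.

455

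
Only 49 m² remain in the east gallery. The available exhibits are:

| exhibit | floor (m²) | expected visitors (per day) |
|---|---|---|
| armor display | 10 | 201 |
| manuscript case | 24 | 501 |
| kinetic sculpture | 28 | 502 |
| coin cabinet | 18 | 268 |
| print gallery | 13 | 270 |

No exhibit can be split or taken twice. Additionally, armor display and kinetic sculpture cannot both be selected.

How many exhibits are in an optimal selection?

3

Best achievable expected visitors is 972.
armor display + manuscript case + print gallery hits 972 at 47 m².
Any selection reaching 972 contains exactly 3 exhibits.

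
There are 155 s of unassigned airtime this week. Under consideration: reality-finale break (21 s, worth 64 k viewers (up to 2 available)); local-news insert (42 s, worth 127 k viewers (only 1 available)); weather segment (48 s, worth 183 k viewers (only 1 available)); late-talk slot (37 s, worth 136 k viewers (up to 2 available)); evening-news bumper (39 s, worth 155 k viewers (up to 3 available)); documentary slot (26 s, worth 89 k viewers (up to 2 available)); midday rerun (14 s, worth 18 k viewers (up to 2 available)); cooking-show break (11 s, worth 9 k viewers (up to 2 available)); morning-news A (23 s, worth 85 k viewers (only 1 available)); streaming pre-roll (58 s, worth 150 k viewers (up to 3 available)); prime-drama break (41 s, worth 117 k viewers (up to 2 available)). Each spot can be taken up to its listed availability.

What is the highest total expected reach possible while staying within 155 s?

Density check — evening-news bumper 3.97, weather segment 3.81, morning-news A 3.70 are the best per s.
Greedy by ratio would take 3×evening-news bumper + midday rerun + morning-news A: 154 s used, total 568.
Dropping midday rerun and morning-news A frees 37 s; slotting in late-talk slot (37 s) lifts the total to 601 at 154 s.
The spare 1 s is too small for any remaining spot, and no exchange beats 601.

601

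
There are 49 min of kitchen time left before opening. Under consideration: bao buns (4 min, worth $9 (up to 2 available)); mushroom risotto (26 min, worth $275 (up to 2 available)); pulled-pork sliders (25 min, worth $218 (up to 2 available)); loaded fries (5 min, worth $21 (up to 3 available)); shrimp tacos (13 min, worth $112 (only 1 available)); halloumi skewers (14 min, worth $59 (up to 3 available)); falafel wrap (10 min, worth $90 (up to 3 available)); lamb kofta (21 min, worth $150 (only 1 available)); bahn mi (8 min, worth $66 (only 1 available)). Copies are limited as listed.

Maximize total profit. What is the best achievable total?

477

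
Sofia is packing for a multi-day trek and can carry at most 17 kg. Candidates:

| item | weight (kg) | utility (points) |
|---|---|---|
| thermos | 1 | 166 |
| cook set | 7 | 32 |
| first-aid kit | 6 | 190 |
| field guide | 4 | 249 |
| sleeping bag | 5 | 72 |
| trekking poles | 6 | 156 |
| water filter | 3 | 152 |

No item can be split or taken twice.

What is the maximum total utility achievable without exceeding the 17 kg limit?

Taking the top-ratio items first gives thermos + first-aid kit + field guide + water filter for 757 (14 kg).
Dropping water filter frees 3 kg; slotting in trekking poles (6 kg) lifts the total to 761 at 17 kg.
Runner-up thermos + first-aid kit + field guide + water filter tops out at 757.

761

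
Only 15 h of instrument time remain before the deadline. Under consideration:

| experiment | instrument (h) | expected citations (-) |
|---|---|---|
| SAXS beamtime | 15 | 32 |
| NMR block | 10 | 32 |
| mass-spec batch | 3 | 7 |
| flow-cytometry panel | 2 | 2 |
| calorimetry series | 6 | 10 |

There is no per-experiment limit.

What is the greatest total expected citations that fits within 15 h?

Taking NMR block + mass-spec batch + flow-cytometry panel: 15 h used, 41 in expected citations.
Nothing else within 15 h beats 41.

41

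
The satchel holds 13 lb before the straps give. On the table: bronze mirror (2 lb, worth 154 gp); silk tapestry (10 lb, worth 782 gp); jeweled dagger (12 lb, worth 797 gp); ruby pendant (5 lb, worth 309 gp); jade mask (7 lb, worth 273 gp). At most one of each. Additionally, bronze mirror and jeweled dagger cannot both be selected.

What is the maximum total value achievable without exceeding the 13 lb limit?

Best packing: bronze mirror + silk tapestry — 12 lb, 936 total.
Next best is jeweled dagger at 797 (12 lb) — short by 139.

936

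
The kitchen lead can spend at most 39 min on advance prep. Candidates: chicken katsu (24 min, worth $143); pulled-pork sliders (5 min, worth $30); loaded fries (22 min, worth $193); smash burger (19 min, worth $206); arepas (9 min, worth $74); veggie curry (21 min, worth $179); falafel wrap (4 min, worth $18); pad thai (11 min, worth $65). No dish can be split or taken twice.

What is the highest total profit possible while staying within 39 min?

345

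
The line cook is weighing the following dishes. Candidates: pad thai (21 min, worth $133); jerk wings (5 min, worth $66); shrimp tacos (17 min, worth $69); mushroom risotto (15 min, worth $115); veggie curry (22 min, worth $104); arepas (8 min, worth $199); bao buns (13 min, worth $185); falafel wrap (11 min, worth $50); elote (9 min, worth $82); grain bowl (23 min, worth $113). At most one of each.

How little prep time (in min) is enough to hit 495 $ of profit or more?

35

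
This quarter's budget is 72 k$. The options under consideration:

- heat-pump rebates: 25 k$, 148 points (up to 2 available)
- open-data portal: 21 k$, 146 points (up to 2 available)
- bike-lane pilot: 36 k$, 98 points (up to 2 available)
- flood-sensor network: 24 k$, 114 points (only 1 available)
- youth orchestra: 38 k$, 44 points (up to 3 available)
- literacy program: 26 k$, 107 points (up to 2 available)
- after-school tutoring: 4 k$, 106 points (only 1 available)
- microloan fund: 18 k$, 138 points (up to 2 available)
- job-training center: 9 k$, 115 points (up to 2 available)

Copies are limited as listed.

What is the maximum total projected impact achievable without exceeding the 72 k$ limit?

643

Greedy by ratio would take after-school tutoring + 2×microloan fund + 2×job-training center: 58 k$ used, total 612.
Dropping job-training center frees 9 k$; slotting in open-data portal (21 k$) lifts the total to 643 at 70 k$.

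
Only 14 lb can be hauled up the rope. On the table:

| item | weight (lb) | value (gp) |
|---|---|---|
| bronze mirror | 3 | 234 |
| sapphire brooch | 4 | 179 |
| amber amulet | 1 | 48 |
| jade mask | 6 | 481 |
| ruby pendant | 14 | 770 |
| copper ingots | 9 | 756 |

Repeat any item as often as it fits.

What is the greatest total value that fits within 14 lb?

1086

Best packing: bronze mirror + 2×amber amulet + copper ingots — 14 lb, 1086 total.
Nothing else within 14 lb beats 1086.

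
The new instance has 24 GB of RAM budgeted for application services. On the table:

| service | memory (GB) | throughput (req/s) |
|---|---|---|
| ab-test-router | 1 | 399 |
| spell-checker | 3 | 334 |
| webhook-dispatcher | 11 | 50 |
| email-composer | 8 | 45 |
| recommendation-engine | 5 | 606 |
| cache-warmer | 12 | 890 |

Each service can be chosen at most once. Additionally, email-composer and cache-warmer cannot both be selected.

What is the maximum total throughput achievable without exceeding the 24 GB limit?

Best packing: ab-test-router + spell-checker + recommendation-engine + cache-warmer — 21 GB, 2229 total.
Runner-up ab-test-router + recommendation-engine + cache-warmer tops out at 1895.

2229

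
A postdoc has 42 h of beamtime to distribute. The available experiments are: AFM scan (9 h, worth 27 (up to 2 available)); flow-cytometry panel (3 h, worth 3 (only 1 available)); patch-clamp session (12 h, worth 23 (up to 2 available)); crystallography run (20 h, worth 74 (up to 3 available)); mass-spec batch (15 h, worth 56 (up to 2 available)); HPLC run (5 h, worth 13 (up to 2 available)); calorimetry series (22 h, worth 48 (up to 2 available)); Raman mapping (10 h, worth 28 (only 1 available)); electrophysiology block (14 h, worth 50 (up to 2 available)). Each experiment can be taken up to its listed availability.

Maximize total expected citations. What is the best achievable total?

Ranking by ratio (expected citations/h): mass-spec batch 3.73, crystallography run 3.70, electrophysiology block 3.57, AFM scan 3.00.
A density-first pass picks AFM scan + flow-cytometry panel + 2×mass-spec batch — 142 at 42 h.
The 42 h tied up in AFM scan and flow-cytometry panel and 2×mass-spec batch is better spent on 2×crystallography run — total rises to 148 (40 h).

148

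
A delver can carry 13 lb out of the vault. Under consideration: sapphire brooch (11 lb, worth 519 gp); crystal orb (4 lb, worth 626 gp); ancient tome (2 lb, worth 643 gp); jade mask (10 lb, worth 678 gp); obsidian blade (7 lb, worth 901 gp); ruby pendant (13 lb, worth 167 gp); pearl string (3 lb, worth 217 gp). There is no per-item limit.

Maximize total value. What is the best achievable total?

Taking 6×ancient tome: 12 lb used, 3858 in value.

3858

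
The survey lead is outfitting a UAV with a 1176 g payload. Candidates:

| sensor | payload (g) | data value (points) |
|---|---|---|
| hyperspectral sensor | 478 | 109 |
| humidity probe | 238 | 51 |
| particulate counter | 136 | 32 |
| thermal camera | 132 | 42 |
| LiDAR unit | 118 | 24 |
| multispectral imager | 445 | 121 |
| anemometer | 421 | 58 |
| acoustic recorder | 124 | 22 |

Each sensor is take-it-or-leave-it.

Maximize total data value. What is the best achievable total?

296

A density-first pass picks humidity probe + particulate counter + thermal camera + LiDAR unit + multispectral imager — 270 at 1069 g.
Dropping humidity probe and particulate counter frees 374 g; slotting in hyperspectral sensor (478 g) lifts the total to 296 at 1173 g.
Runner-up hyperspectral sensor + humidity probe + multispectral imager tops out at 281.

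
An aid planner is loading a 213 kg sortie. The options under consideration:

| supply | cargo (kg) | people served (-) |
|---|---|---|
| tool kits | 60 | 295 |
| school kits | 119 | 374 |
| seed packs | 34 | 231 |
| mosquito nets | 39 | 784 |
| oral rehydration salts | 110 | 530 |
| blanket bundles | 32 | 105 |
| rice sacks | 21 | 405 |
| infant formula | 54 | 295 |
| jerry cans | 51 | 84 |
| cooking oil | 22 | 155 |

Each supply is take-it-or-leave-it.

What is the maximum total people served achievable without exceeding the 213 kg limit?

2010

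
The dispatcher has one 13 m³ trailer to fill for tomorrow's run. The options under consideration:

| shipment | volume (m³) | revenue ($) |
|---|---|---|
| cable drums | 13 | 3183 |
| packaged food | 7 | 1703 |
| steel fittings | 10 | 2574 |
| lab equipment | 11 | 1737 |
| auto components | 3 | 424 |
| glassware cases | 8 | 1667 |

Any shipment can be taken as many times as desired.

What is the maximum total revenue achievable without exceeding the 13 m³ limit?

3183

Density check — steel fittings 257.40, cable drums 244.85, packaged food 243.29, glassware cases 208.38 are the best per m³.
A density-first pass picks steel fittings + auto components — 2998 at 13 m³.
The 13 m³ tied up in steel fittings and auto components is better spent on cable drums — total rises to 3183 (13 m³).
Every other selection either busts 13 m³ or fails to beat 3183.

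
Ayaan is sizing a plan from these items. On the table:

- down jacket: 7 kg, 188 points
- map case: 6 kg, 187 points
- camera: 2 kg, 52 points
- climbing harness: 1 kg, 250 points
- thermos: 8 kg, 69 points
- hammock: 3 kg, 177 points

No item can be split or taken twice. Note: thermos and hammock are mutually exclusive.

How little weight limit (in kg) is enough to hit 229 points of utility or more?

Look for the lowest-weight combination reaching 229.
climbing harness: 250 utility at 1 kg.
Any bundle with less than 1 kg falls short of 229.

1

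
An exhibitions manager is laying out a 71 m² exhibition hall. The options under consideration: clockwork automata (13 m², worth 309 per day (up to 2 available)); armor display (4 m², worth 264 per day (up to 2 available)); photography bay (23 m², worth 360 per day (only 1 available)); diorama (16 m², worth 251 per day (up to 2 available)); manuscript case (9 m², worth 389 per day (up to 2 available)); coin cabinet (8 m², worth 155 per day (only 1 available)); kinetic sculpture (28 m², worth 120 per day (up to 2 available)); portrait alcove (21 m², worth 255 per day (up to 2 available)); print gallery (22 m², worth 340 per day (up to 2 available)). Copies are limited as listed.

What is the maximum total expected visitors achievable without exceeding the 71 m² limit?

A density-first pass picks 2×clockwork automata + 2×armor display + 2×manuscript case + coin cabinet — 2079 at 60 m².
Replace coin cabinet with diorama: the trade gains 96 net, giving 2175 at 68 m².
Every other selection either busts 71 m² or exceeds an availability limit or fails to beat 2175.

2175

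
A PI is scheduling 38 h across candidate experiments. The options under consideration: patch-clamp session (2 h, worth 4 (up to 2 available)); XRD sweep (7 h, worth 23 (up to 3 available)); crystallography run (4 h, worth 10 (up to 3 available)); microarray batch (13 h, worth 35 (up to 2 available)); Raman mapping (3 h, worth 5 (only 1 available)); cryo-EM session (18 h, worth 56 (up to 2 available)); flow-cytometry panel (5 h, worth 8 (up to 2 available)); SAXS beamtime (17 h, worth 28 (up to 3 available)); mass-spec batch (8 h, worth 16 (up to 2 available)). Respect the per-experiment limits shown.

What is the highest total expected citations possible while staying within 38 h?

By expected citations per h: XRD sweep 3.29, cryo-EM session 3.11, microarray batch 2.69, crystallography run 2.50 lead.
Taking the top-ratio experiments first gives 3×XRD sweep + crystallography run + microarray batch for 114 (38 h).
But patch-clamp session + 2×cryo-EM session fits in 38 h and reaches 116.
Every other selection either busts 38 h or exceeds an availability limit or fails to beat 116.

116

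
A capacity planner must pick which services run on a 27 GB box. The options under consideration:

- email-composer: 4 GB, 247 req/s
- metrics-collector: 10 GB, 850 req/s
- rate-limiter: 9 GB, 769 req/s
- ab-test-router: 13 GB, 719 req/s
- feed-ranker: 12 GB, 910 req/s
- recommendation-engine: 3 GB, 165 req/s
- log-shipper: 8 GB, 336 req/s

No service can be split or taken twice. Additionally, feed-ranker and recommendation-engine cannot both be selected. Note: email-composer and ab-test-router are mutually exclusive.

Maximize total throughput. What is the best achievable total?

2031

The ratio ordering already packs tightly: email-composer + metrics-collector + rate-limiter + recommendation-engine, 26 GB, 2031.
That's the maximum — no feasible swap from here does better than 2031.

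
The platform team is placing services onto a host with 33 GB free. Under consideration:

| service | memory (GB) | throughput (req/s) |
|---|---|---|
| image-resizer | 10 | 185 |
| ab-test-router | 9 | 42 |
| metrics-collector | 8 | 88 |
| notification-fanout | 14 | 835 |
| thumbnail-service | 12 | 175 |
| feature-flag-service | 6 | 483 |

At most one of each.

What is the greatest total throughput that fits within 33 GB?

1503

By throughput per GB: feature-flag-service 80.50, notification-fanout 59.64, image-resizer 18.50, thumbnail-service 14.58 lead.
Taking image-resizer + notification-fanout + feature-flag-service: 30 GB used, 1503 in throughput.
The closest alternative, notification-fanout + thumbnail-service + feature-flag-service, reaches only 1493.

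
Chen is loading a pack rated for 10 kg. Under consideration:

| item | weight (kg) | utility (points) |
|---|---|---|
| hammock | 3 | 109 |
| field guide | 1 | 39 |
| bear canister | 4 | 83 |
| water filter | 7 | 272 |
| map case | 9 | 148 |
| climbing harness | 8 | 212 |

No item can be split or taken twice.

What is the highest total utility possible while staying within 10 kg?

381

Filling by ratio: field guide + water filter for 311, with 2 kg left unused.
Replace field guide with hammock: the trade gains 70 net, giving 381 at 10 kg.
An exhaustive check of the 64 subsets confirms 381.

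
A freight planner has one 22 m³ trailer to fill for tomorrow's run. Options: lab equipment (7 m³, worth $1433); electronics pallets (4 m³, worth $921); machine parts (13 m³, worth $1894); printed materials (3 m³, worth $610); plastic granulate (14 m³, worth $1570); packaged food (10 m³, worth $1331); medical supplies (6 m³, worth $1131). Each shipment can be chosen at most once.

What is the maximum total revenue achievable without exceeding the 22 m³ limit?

Ranking by ratio (revenue/m³): electronics pallets 230.25, lab equipment 204.71, printed materials 203.33, medical supplies 188.50.
Lab equipment + electronics pallets + printed materials + medical supplies uses 20 of the 22 m³ and totals 4095.

4095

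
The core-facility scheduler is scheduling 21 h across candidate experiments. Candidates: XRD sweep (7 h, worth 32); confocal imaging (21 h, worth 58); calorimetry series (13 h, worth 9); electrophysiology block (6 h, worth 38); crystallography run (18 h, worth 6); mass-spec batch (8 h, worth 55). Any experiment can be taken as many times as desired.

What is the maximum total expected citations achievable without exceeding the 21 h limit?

131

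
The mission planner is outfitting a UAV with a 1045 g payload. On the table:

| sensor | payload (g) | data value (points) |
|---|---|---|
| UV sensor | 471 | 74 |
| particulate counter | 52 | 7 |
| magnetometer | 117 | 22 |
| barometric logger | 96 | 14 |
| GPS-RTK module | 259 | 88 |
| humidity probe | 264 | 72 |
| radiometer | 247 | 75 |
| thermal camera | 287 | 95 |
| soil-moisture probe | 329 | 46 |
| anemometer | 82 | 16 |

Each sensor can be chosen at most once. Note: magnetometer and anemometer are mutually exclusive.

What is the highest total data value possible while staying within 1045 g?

295

Ranking by ratio (data value/g): GPS-RTK module 0.34, thermal camera 0.33, radiometer 0.30, humidity probe 0.27.
Particulate counter + barometric logger + GPS-RTK module + radiometer + thermal camera + anemometer uses 1023 of the 1045 g and totals 295.
Runner-up magnetometer + barometric logger + GPS-RTK module + radiometer + thermal camera tops out at 294.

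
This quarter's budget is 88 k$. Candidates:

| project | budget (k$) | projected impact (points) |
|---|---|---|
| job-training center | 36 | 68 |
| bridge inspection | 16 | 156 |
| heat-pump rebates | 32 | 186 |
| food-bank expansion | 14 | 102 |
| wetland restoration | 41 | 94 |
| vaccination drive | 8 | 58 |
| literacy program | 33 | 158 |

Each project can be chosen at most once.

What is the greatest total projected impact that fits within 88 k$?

504

The ratio heuristic lands on bridge inspection + heat-pump rebates + food-bank expansion + vaccination drive (502) but leaves 18 k$ idle.
Replace bridge inspection with literacy program: the trade gains 2 net, giving 504 at 87 k$.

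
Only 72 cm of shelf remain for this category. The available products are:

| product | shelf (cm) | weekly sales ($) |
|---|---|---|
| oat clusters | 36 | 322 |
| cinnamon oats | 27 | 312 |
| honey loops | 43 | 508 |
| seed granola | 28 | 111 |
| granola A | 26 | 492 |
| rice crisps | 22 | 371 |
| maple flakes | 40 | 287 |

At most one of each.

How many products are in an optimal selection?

2

Best achievable weekly sales is 1000.
For example honey loops + granola A achieves it, using 69 cm.
All optima have 2 products.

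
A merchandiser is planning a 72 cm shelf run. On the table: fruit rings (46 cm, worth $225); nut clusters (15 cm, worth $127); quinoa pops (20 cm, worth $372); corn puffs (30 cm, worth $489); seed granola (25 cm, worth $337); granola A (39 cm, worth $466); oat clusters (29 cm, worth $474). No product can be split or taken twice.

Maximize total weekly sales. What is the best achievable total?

Density check — quinoa pops 18.60, oat clusters 16.34, corn puffs 16.30, seed granola 13.48 are the best per cm.
Filling by ratio: nut clusters + quinoa pops + oat clusters for 973, with 8 cm left unused.
The 29 cm tied up in oat clusters is better spent on corn puffs — total rises to 988 (65 cm).

988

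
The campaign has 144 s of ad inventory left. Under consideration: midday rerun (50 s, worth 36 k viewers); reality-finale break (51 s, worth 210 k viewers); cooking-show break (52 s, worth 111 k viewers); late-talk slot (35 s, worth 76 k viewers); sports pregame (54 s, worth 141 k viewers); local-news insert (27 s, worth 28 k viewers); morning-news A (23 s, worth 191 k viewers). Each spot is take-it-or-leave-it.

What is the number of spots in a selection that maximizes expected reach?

3

Optimal total is 542.
One optimal bundle: reality-finale break + sports pregame + morning-news A (128 s).
All optima have 3 spots.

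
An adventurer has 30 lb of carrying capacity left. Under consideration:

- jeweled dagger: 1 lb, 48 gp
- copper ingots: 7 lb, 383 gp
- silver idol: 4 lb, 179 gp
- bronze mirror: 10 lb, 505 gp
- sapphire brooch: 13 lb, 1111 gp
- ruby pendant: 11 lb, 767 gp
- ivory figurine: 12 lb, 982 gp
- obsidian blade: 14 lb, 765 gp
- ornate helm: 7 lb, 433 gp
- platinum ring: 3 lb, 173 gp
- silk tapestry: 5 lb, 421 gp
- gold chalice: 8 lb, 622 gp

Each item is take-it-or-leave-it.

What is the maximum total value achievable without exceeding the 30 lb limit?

2514

The ratio ordering already packs tightly: sapphire brooch + ivory figurine + silk tapestry, 30 lb, 2514.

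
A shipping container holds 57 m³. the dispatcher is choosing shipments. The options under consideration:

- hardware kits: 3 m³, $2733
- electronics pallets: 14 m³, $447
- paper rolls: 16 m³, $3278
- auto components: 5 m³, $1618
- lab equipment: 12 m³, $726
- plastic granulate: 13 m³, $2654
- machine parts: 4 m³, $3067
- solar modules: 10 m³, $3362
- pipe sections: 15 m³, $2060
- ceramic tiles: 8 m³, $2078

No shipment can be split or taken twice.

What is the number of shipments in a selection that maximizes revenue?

The maximum revenue within 57 m³ is 17172.
One optimal bundle: hardware kits + paper rolls + plastic granulate + machine parts + solar modules + ceramic tiles (54 m³).
All optima have 6 shipments.

6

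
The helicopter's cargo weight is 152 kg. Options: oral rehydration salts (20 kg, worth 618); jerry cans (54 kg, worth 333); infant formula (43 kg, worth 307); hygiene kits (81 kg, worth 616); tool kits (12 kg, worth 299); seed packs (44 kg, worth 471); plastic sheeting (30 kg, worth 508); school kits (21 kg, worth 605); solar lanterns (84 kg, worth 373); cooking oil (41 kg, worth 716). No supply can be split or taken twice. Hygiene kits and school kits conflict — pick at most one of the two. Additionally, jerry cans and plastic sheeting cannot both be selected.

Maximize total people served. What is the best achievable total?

2746

Density check — oral rehydration salts 30.90, school kits 28.81, tool kits 24.92, cooking oil 17.46 are the best per kg.
Taking oral rehydration salts + tool kits + plastic sheeting + school kits + cooking oil: 124 kg used, 2746 in people served.
That's the maximum — no feasible swap from here does better than 2746.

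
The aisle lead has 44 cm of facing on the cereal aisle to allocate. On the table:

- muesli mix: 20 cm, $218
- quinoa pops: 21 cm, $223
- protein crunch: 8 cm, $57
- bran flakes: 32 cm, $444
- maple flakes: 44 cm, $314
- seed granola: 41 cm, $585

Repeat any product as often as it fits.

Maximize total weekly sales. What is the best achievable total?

585

Seed granola uses 41 of the 44 cm and totals 585.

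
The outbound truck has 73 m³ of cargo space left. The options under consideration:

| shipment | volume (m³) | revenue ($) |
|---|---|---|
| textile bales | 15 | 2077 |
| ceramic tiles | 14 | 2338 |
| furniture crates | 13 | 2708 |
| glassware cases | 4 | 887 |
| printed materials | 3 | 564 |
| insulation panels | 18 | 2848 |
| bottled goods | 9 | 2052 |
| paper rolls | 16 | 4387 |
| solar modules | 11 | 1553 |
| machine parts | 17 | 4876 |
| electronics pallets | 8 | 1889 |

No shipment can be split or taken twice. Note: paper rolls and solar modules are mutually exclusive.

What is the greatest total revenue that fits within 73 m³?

Taking furniture crates + glassware cases + printed materials + bottled goods + paper rolls + machine parts + electronics pallets: 70 m³ used, 17363 in revenue.
Next best is ceramic tiles + furniture crates + glassware cases + bottled goods + paper rolls + machine parts at 17248 (73 m³) — short by 115.

17363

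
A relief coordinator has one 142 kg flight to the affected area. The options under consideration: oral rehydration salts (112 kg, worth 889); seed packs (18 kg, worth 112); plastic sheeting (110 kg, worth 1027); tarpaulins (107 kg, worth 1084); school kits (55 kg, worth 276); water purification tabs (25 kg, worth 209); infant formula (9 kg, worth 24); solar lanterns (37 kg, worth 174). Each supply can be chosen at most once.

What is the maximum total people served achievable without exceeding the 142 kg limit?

1317

Density check — tarpaulins 10.13, plastic sheeting 9.34, water purification tabs 8.36, oral rehydration salts 7.94 are the best per kg.
Best packing: tarpaulins + water purification tabs + infant formula — 141 kg, 1317 total.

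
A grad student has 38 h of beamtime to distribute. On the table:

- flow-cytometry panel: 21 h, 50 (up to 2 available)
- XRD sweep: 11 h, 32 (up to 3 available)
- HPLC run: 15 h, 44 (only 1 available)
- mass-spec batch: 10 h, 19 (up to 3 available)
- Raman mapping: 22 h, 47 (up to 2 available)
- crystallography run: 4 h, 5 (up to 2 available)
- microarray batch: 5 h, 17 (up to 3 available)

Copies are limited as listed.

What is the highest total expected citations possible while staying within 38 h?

Density check — microarray batch 3.40, HPLC run 2.93, XRD sweep 2.91, flow-cytometry panel 2.38 are the best per h.
A density-first pass picks HPLC run + 2×crystallography run + 3×microarray batch — 105 at 38 h.
Dropping HPLC run and 2×crystallography run frees 23 h; slotting in 2×XRD sweep (22 h) lifts the total to 115 at 37 h.
The spare 1 h is too small for any remaining experiment, and no exchange beats 115.

115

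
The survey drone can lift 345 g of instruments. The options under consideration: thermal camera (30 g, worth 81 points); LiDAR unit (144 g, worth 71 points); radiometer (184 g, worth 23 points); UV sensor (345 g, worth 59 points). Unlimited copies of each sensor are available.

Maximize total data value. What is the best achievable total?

891

Taking 11×thermal camera: 330 g used, 891 in data value.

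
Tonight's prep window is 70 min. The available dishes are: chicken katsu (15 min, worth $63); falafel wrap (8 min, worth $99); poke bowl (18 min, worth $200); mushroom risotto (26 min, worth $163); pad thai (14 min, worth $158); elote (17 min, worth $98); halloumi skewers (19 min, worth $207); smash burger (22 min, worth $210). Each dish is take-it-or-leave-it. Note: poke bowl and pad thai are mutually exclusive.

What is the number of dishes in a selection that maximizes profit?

4

The maximum profit within 70 min is 716.
One optimal bundle: falafel wrap + poke bowl + halloumi skewers + smash burger (67 min).
Any selection reaching 716 contains exactly 4 dishes.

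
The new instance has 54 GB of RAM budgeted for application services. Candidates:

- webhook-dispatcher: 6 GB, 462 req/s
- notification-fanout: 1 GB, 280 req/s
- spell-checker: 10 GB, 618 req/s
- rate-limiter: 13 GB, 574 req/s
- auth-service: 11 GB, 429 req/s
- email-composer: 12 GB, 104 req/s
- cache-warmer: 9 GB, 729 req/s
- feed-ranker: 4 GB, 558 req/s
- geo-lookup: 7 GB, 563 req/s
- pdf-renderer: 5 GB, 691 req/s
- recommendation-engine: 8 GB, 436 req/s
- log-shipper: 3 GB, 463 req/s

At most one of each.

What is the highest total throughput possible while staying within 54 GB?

4800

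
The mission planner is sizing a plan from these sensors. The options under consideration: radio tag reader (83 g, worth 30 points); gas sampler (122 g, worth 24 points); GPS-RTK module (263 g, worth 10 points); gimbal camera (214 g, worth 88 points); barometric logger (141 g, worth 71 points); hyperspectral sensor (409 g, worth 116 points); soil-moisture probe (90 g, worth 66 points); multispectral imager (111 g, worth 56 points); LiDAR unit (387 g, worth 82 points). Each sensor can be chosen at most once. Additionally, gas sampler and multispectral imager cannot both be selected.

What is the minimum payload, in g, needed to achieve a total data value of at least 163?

314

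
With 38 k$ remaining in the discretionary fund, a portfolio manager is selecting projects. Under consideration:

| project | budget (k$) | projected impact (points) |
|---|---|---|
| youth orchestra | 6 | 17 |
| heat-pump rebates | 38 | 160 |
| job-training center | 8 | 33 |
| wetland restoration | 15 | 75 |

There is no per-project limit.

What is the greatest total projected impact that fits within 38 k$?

Job-training center + 2×wetland restoration uses 38 of the 38 k$ and totals 183.

183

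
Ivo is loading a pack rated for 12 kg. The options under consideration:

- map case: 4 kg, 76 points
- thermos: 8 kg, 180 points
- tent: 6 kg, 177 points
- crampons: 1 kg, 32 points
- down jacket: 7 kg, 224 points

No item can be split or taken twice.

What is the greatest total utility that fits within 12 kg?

332

By utility per kg: crampons 32.00, down jacket 32.00, tent 29.50, thermos 22.50 lead.
Map case + crampons + down jacket uses 12 of the 12 kg and totals 332.
An exhaustive check of the 32 subsets confirms 332.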